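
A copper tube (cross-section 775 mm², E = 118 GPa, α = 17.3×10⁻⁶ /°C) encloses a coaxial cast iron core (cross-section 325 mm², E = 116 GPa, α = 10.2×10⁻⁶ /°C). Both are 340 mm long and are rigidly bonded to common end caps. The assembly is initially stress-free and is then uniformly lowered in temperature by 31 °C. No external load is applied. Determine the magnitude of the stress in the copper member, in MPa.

σ ≈ 7.58 MPa (tensile)

Both members must finish at the same length. With the larger α, the copper tends to over-contract; the plates restrain it, putting the copper in tension and the cast iron in compression. With no external load the two internal forces are equal and opposite, magnitude P.
Compatibility of the two members (thermal + elastic change equal): (α₁ − α₂)ΔT = P·[1/(A₁E₁) + 1/(A₂E₂)].
|α₁ − α₂|·ΔT = 7.1×10⁻⁶ × 31 = 0.0002201.
1/(A₁E₁) + 1/(A₂E₂) = 1/(775×118×10³) + 1/(325×116×10³) = 3.746×10⁻⁸ N⁻¹.
P = 0.0002201 / 3.746×10⁻⁸ = 5876 N = 5.876 kN.
σ_{copper} = P/A₁ = 5876/775 = 7.581 MPa, tensile.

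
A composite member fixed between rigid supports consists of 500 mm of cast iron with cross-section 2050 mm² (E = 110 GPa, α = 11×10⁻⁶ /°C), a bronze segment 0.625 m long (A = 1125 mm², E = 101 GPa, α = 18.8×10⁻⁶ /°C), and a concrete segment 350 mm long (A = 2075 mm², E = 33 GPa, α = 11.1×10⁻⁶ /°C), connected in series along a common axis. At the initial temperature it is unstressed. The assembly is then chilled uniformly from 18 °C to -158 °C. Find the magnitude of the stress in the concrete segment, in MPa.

σ ≈ 140 MPa (tensile)

With the walls removed the bar would change length by δ_free = Σ αᵢΔT Lᵢ = 11×10⁻⁶×176×500 + 18.8×10⁻⁶×176×625 + 11.1×10⁻⁶×176×350 = 3.72 mm.
The rigid supports impose zero overall length change; the single axial force P common to all segments must satisfy P Σ Lᵢ/(AᵢEᵢ) = δ_free.
The series flexibility is Σ Lᵢ/(AᵢEᵢ) = 500/(2050×110×10³) + 625/(1125×101×10³) + 350/(2075×33×10³) = 1.283×10⁻⁵ mm/N.
Hence P = δ_free / Σ(L/AE) = 3.72/1.283×10⁻⁵ = 289.9 kN (tensile).
σ_{concrete} = P / A = 289900 / 2075 = 139.7 MPa.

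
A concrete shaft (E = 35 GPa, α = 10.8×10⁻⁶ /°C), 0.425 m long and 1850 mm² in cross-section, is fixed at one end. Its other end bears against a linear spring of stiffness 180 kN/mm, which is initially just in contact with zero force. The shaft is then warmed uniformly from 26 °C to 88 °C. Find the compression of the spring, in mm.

δ ≈ 0.13 mm

Free thermal expansion: δ_free = αΔT L = 10.8×10⁻⁶ × 62 × 425 = 0.2846 mm.
With a force P in the spring, the elastic change of the shaft is PL/(AE) and that of the spring is P/k; compatibility requires their sum to equal δ_free.
So P = δ_free / [L/(AE) + 1/k] = 0.2846 / [ 425/(1850×35×10³) + 1/(180×10³) ].
P = 0.2846 / 1.212×10⁻⁵ = 23480 N.
Spring compression = P/k = 23480/(180×10³) = 0.1305 mm.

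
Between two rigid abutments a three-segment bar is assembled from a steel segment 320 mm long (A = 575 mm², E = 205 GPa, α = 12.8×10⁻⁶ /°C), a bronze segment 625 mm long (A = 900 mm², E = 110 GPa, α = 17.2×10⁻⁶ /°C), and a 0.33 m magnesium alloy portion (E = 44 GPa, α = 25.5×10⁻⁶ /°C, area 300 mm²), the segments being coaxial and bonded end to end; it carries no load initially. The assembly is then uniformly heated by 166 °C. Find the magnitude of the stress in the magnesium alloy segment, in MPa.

σ ≈ 378 MPa (compressive)

Free thermal expansion of the whole bar: Σ αᵢΔT Lᵢ = 12.8×10⁻⁶×166×320 + 17.2×10⁻⁶×166×625 + 25.5×10⁻⁶×166×330 = 3.861 mm.
The walls prevent any net length change, so an axial force P (same in every segment) develops. Compatibility: P · Σ Lᵢ/(AᵢEᵢ) = δ_free.
The series flexibility is Σ Lᵢ/(AᵢEᵢ) = 320/(575×205×10³) + 625/(900×110×10³) + 330/(300×44×10³) = 3.403×10⁻⁵ mm/N.
So P = 3.861 / 3.403×10⁻⁵ = 113.5 kN, compressive.
σ_{magnesium alloy} = P / A = 113500 / 300 = 378.3 MPa.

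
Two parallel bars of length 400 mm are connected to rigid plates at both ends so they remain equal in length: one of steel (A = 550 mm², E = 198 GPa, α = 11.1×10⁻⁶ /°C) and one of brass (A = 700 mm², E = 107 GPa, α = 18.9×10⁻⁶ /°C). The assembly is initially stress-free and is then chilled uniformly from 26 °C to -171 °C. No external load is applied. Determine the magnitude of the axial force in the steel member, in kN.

Both members must finish at the same length. With the larger α, the brass tends to over-contract; the plates restrain it, putting the brass in tension and the steel in compression. With no external load the two internal forces are equal and opposite, magnitude P.
Setting the final lengths equal and cancelling L: (α₁ − α₂)ΔT = P/(A₁E₁) + P/(A₂E₂).
|α₁ − α₂|·ΔT = 7.8×10⁻⁶ × 197 = 0.001537.
1/(A₁E₁) + 1/(A₂E₂) = 1/(550×198×10³) + 1/(700×107×10³) = 2.253×10⁻⁸ N⁻¹.
P = 0.001537 / 2.253×10⁻⁸ = 68190 N = 68.19 kN.

P ≈ 68.2 kN (compressive in the steel)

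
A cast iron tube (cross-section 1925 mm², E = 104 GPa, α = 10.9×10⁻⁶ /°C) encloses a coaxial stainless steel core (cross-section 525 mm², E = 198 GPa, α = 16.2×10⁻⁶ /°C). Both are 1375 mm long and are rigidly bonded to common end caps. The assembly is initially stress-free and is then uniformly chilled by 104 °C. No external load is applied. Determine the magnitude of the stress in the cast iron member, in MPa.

σ ≈ 19.6 MPa (compressive)

The stainless steel has the larger α, so on cooling it would change length more than the cast iron if both were free. The rigid plates force a common final length, so the stainless steel is put into tension and the cast iron into compression, with equal and opposite forces P (no external load).
Setting the final lengths equal and cancelling L: (α₁ − α₂)ΔT = P/(A₁E₁) + P/(A₂E₂).
|α₁ − α₂|·ΔT = 5.3×10⁻⁶ × 104 = 0.0005512.
1/(A₁E₁) + 1/(A₂E₂) = 1/(1925×104×10³) + 1/(525×198×10³) = 1.462×10⁻⁸ N⁻¹.
So P = 0.0005512 / 1.462×10⁻⁸ = 37.71 kN.
σ_{cast iron} = P/A₁ = 37710/1925 = 19.59 MPa, compressive.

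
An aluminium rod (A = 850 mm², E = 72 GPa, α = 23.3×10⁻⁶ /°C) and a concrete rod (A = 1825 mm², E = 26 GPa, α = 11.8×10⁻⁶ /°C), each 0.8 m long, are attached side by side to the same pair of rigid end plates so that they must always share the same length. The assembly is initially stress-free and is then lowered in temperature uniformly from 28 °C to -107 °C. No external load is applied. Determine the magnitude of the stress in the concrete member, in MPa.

Equilibrium of a rigid end plate with no external load gives equal and opposite internal forces ±P in the two members. Since α_{aluminium} > α_{concrete}, cooling drives the aluminium into tension and the concrete into compression.
Equating the net (thermal + elastic) strains gives |α₁ − α₂|·ΔT = P·[1/(A₁E₁) + 1/(A₂E₂)].
|α₁ − α₂|·ΔT = 11.5×10⁻⁶ × 135 = 0.001553.
1/(A₁E₁) + 1/(A₂E₂) = 1/(850×72×10³) + 1/(1825×26×10³) = 3.741×10⁻⁸ N⁻¹.
P = 0.001553 / 3.741×10⁻⁸ = 41490 N = 41.49 kN.
σ_{concrete} = P/A₂ = 41490/1825 = 22.74 MPa, compressive.

σ ≈ 22.7 MPa (compressive)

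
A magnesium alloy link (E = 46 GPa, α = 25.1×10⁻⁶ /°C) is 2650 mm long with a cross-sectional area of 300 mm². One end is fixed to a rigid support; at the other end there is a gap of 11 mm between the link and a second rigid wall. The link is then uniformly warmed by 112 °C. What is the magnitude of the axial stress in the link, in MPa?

σ ≈ 0 MPa

Unrestrained expansion: δ_free = αΔT L = 25.1×10⁻⁶ × 112 × 2650 = 7.45 mm.
Since δ_free = 7.45 mm is less than the 11 mm gap, the link never touches the wall. No axial force develops.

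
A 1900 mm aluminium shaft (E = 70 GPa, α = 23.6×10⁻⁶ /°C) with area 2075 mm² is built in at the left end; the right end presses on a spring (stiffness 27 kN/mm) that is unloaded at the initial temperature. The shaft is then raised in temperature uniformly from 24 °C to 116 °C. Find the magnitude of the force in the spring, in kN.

The unrestrained thermal change is αΔT L = 23.6×10⁻⁶ × 92 × 1900 = 4.125 mm.
With a force P in the spring, the elastic change of the shaft is PL/(AE) and that of the spring is P/k; compatibility requires their sum to equal δ_free.
So P = δ_free / [L/(AE) + 1/k] = 4.125 / [ 1900/(2075×70×10³) + 1/(27×10³) ].
P = 4.125 / 5.012×10⁻⁵ = 82310 N.

P ≈ 82.3 kN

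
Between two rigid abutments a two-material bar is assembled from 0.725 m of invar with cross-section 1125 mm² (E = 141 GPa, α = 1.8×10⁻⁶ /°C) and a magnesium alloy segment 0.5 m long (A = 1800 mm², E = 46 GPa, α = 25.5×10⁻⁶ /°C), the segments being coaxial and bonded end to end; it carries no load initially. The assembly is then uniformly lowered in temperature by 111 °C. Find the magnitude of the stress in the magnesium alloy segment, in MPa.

With the walls removed the bar would change length by δ_free = Σ αᵢΔT Lᵢ = 1.8×10⁻⁶×111×725 + 25.5×10⁻⁶×111×500 = 1.56 mm.
The walls prevent any net length change, so an axial force P (same in every segment) develops. Compatibility: P · Σ Lᵢ/(AᵢEᵢ) = δ_free.
The series flexibility is Σ Lᵢ/(AᵢEᵢ) = 725/(1125×141×10³) + 500/(1800×46×10³) = 1.061×10⁻⁵ mm/N.
P = 1.56 / 1.061×10⁻⁵ = 147100 N = 147.1 kN, tensile.
σ_{magnesium alloy} = P / A = 147100 / 1800 = 81.7 MPa.

σ ≈ 81.7 MPa (tensile)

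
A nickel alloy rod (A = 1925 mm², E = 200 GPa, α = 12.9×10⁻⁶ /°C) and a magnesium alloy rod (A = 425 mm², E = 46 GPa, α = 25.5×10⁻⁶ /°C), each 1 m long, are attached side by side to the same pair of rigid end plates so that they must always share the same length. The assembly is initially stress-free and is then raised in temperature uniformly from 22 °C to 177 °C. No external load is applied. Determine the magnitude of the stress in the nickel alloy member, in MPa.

σ ≈ 18.9 MPa (tensile)

Both members must finish at the same length. With the larger α, the magnesium alloy tends to over-expand; the plates restrain it, putting the magnesium alloy in compression and the nickel alloy in tension. With no external load the two internal forces are equal and opposite, magnitude P.
Equating the net (thermal + elastic) strains gives |α₁ − α₂|·ΔT = P·[1/(A₁E₁) + 1/(A₂E₂)].
|α₁ − α₂|·ΔT = 12.6×10⁻⁶ × 155 = 0.001953.
1/(A₁E₁) + 1/(A₂E₂) = 1/(1925×200×10³) + 1/(425×46×10³) = 5.375×10⁻⁸ N⁻¹.
P = 0.001953 / 5.375×10⁻⁸ = 36340 N = 36.34 kN.
σ_{nickel alloy} = P/A₁ = 36340/1925 = 18.88 MPa, tensile.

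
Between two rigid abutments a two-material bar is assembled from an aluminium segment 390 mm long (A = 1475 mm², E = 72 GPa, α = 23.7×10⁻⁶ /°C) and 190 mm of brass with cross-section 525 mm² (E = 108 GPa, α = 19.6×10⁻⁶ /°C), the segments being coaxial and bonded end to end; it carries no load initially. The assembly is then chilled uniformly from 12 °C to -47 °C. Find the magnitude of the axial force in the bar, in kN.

Free thermal contraction of the whole bar: Σ αᵢΔT Lᵢ = 23.7×10⁻⁶×59×390 + 19.6×10⁻⁶×59×190 = 0.7651 mm.
The walls prevent any net length change, so an axial force P (same in every segment) develops. Compatibility: P · Σ Lᵢ/(AᵢEᵢ) = δ_free.
Σ Lᵢ/(AᵢEᵢ) = 390/(1475×72×10³) + 190/(525×108×10³) = 7.023×10⁻⁶ mm/N.
Hence P = δ_free / Σ(L/AE) = 0.7651/7.023×10⁻⁶ = 108.9 kN (tensile).

P ≈ 109 kN (tensile)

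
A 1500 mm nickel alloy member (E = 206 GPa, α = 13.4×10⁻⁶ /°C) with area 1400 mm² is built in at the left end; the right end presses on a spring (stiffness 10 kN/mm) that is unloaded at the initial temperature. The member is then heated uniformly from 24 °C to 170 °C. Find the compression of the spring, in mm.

The unrestrained thermal change is αΔT L = 13.4×10⁻⁶ × 146 × 1500 = 2.935 mm.
Let P be the compressive force at the spring. The member shortens elastically by PL/(AE) and the spring compresses by P/k; together these equal δ_free.
P [ L/(AE) + 1/k ] = δ_free → P [ 1500/(1400×206×10³) + 1/(10×10³) ] = 2.935.
P = 2.935 / 0.0001052 = 27900 N.
Spring compression = P/k = 27900/(10×10³) = 2.79 mm.

δ ≈ 2.79 mm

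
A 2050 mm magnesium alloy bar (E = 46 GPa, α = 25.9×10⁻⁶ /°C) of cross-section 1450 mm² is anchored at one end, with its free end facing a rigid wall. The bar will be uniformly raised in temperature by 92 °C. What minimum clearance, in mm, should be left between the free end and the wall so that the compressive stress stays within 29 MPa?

g ≈ 3.59 mm

With no wall the bar would lengthen by αΔT L = 25.9×10⁻⁶ × 92 × 2050 = 4.885 mm.
A stress of 29 MPa corresponds to the wall pushing the bar back by σL/E = 29×2050/(46×10³) = 1.292 mm.
The gap must absorb the remainder: g_min = 4.885 − 1.292 = 3.592 mm.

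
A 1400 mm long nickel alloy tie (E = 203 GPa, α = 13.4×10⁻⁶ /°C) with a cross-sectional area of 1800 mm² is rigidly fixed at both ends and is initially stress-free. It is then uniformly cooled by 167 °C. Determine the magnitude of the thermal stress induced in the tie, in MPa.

σ ≈ 454 MPa (tensile)

The supports are rigid, so the total axial strain is zero. The restrained thermal strain is ε = αΔT = 13.4×10⁻⁶ × 167 = 2237.8×10⁻⁶.
The stress required to suppress this strain is σ = Eε = 203×10³ × 2237.8×10⁻⁶ = 454.3 MPa, tensile since the tie is trying to contract.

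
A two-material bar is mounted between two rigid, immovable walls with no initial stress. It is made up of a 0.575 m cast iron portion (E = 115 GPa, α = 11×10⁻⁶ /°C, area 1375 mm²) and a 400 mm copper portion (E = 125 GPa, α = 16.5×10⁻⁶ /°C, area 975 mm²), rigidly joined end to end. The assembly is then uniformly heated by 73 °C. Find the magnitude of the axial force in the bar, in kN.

Free thermal expansion of the whole bar: Σ αᵢΔT Lᵢ = 11×10⁻⁶×73×575 + 16.5×10⁻⁶×73×400 = 0.9435 mm.
The rigid supports impose zero overall length change; the single axial force P common to all segments must satisfy P Σ Lᵢ/(AᵢEᵢ) = δ_free.
The series flexibility is Σ Lᵢ/(AᵢEᵢ) = 575/(1375×115×10³) + 400/(975×125×10³) = 6.918×10⁻⁶ mm/N.
Hence P = δ_free / Σ(L/AE) = 0.9435/6.918×10⁻⁶ = 136.4 kN (compressive).

P ≈ 136 kN (compressive)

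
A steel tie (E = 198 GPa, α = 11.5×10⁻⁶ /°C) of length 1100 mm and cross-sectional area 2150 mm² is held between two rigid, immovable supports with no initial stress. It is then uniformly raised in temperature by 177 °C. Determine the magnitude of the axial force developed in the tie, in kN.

Full restraint means ε = 0, so the stress is σ = EαΔT = 198×10³ × 11.5×10⁻⁶ × 177 = 403 MPa.
Axial force P = σA = 403 × 2150 = 866500 N = 866.5 kN, compressive.

P ≈ 867 kN (compressive)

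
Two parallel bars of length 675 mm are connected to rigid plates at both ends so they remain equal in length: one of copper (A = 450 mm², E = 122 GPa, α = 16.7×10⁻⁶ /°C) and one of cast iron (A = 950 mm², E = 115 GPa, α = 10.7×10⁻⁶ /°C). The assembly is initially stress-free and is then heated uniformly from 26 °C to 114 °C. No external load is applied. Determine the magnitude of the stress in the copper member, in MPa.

σ ≈ 42.9 MPa (compressive)

Equilibrium of a rigid end plate with no external load gives equal and opposite internal forces ±P in the two members. Since α_{copper} > α_{cast iron}, heating drives the copper into compression and the cast iron into tension.
Compatibility of the two members (thermal + elastic change equal): (α₁ − α₂)ΔT = P·[1/(A₁E₁) + 1/(A₂E₂)].
|α₁ − α₂|·ΔT = 6×10⁻⁶ × 88 = 0.000528.
1/(A₁E₁) + 1/(A₂E₂) = 1/(450×122×10³) + 1/(950×115×10³) = 2.737×10⁻⁸ N⁻¹.
So P = 0.000528 / 2.737×10⁻⁸ = 19.29 kN.
σ_{copper} = P/A₁ = 19290/450 = 42.87 MPa, compressive.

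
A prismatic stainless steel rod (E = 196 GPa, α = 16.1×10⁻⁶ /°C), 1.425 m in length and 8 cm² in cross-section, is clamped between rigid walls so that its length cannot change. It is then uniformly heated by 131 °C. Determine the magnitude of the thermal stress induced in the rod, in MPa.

σ ≈ 413 MPa (compressive)

Because both ends are immovable the net strain is zero, and the suppressed thermal strain is αΔT = 16.1×10⁻⁶ × 131 = 2109.1×10⁻⁶.
Hence σ = E·αΔT = 196×10³ × 2109.1×10⁻⁶ = 413.4 MPa, compressive.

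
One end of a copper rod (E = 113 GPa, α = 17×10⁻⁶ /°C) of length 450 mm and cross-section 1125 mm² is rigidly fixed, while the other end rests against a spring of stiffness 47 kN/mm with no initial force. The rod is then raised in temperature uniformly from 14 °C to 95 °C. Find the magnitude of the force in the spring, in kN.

P ≈ 25 kN

The unrestrained thermal change is αΔT L = 17×10⁻⁶ × 81 × 450 = 0.6197 mm.
With a force P in the spring, the elastic change of the rod is PL/(AE) and that of the spring is P/k; compatibility requires their sum to equal δ_free.
So P = δ_free / [L/(AE) + 1/k] = 0.6197 / [ 450/(1125×113×10³) + 1/(47×10³) ].
P = 0.6197 / 2.482×10⁻⁵ = 24970 N.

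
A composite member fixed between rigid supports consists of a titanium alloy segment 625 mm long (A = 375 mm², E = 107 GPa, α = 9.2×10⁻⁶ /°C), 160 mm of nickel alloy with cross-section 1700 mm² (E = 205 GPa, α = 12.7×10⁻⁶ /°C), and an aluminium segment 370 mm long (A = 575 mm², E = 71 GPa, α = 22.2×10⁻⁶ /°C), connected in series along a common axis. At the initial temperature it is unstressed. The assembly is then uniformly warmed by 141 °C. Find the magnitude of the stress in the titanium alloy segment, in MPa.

If the supports were absent, the total length change would be Σ αᵢΔT Lᵢ = 9.2×10⁻⁶×141×625 + 12.7×10⁻⁶×141×160 + 22.2×10⁻⁶×141×370 = 2.255 mm.
Since the ends are fixed, an axial force P builds up, equal in every segment, with P · Σ Lᵢ/(AᵢEᵢ) = δ_free.
The series flexibility is Σ Lᵢ/(AᵢEᵢ) = 625/(375×107×10³) + 160/(1700×205×10³) + 370/(575×71×10³) = 2.51×10⁻⁵ mm/N.
P = 2.255 / 2.51×10⁻⁵ = 89860 N = 89.86 kN, compressive.
σ_{titanium alloy} = P / A = 89860 / 375 = 239.6 MPa.

σ ≈ 240 MPa (compressive)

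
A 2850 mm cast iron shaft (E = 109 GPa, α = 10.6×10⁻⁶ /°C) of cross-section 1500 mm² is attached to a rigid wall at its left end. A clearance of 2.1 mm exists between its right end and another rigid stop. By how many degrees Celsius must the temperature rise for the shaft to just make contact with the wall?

ΔT ≈ 69.5 °C

The gap closes when αΔT L = 2.1 mm, since the shaft is still unstressed at that instant.
ΔT = 2.1 / (10.6×10⁻⁶ × 2850) = 69.51 °C.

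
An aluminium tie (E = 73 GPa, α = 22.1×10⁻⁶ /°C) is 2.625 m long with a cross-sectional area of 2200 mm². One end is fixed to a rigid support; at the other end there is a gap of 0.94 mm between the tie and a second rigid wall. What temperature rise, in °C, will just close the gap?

Contact occurs when the free expansion equals the gap: αΔT L = 0.94 mm.
So ΔT = g/(αL) = 0.94/(22.1×10⁻⁶ × 2625) = 16.2 °C.

ΔT ≈ 16.2 °C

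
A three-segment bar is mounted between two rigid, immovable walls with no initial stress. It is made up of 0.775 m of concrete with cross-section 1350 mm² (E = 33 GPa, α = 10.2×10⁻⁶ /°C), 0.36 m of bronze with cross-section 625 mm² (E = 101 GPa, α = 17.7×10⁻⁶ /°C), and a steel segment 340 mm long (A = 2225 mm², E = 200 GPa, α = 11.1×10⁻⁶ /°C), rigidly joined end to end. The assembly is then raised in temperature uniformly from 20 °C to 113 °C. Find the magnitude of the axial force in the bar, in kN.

P ≈ 70.3 kN (compressive)

Free thermal expansion of the whole bar: Σ αᵢΔT Lᵢ = 10.2×10⁻⁶×93×775 + 17.7×10⁻⁶×93×360 + 11.1×10⁻⁶×93×340 = 1.679 mm.
Since the ends are fixed, an axial force P builds up, equal in every segment, with P · Σ Lᵢ/(AᵢEᵢ) = δ_free.
Σ Lᵢ/(AᵢEᵢ) = 775/(1350×33×10³) + 360/(625×101×10³) + 340/(2225×200×10³) = 2.386×10⁻⁵ mm/N.
P = 1.679 / 2.386×10⁻⁵ = 70350 N = 70.35 kN, compressive.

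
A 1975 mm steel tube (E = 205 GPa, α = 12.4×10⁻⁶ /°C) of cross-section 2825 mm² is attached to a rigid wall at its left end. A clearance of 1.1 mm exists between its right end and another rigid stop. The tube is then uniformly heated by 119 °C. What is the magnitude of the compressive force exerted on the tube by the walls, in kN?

Free thermal elongation = αΔT L = 12.4×10⁻⁶ × 119 × 1975 = 2.914 mm.
The gap closes (δ_free > 1.1 mm) and the wall then resists a further 2.914 − 1.1 = 1.814 mm of expansion.
Compatibility: PL/(AE) = 1.814 mm, so σ = P/A = E × (1.814/1975) = 188.3 MPa.
Force on the wall = σA = 188.3 × 2825 mm² = 532 kN.

P ≈ 532 kN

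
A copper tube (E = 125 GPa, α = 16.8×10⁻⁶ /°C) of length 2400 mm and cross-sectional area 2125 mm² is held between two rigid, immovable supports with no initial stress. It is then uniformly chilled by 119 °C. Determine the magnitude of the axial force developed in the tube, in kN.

The ends cannot move, so σ = EαΔT = 125×10³ × 16.8×10⁻⁶ × 119 = 249.9 MPa.
P = AEαΔT = 2125 × 125×10³ × 16.8×10⁻⁶ × 119 = 531 kN (tensile).

P ≈ 531 kN (tensile)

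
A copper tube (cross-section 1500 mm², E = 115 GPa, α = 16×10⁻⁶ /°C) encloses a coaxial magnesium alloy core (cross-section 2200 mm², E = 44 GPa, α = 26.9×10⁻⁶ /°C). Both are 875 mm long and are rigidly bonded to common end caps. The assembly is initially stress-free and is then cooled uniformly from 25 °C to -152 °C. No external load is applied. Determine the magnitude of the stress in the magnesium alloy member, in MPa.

σ ≈ 54.4 MPa (tensile)

Equilibrium of a rigid end plate with no external load gives equal and opposite internal forces ±P in the two members. Since α_{magnesium alloy} > α_{copper}, cooling drives the magnesium alloy into tension and the copper into compression.
Setting the final lengths equal and cancelling L: (α₁ − α₂)ΔT = P/(A₁E₁) + P/(A₂E₂).
|α₁ − α₂|·ΔT = 10.9×10⁻⁶ × 177 = 0.001929.
1/(A₁E₁) + 1/(A₂E₂) = 1/(1500×115×10³) + 1/(2200×44×10³) = 1.613×10⁻⁸ N⁻¹.
P = 0.001929 / 1.613×10⁻⁸ = 119600 N = 119.6 kN.
σ_{magnesium alloy} = P/A₂ = 119600/2200 = 54.38 MPa, tensile.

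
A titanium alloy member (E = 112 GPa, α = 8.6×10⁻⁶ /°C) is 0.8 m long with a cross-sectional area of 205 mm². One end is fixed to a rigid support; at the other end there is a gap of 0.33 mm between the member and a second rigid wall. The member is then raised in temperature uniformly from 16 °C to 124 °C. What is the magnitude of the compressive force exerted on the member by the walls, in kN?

P ≈ 11.9 kN

Free thermal elongation = αΔT L = 8.6×10⁻⁶ × 108 × 800 = 0.743 mm.
The gap closes (δ_free > 0.33 mm) and the wall then resists a further 0.743 − 0.33 = 0.413 mm of expansion.
So σ = E(δ_free − g)/L = 112×10³ × 0.413/800 = 57.83 MPa.
P = σA = 57.83 × 205 = 11.85 kN.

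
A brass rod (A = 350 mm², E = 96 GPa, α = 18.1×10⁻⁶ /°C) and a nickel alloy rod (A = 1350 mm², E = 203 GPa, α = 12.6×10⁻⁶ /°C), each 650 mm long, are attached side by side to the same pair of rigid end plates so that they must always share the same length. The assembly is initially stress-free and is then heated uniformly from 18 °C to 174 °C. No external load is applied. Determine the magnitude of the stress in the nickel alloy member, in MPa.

σ ≈ 19 MPa (tensile)

Both members must finish at the same length. With the larger α, the brass tends to over-expand; the plates restrain it, putting the brass in compression and the nickel alloy in tension. With no external load the two internal forces are equal and opposite, magnitude P.
Equating the net (thermal + elastic) strains gives |α₁ − α₂|·ΔT = P·[1/(A₁E₁) + 1/(A₂E₂)].
|α₁ − α₂|·ΔT = 5.5×10⁻⁶ × 156 = 0.000858.
1/(A₁E₁) + 1/(A₂E₂) = 1/(350×96×10³) + 1/(1350×203×10³) = 3.341×10⁻⁸ N⁻¹.
P = 0.000858 / 3.341×10⁻⁸ = 25680 N = 25.68 kN.
σ_{nickel alloy} = P/A₂ = 25680/1350 = 19.02 MPa, tensile.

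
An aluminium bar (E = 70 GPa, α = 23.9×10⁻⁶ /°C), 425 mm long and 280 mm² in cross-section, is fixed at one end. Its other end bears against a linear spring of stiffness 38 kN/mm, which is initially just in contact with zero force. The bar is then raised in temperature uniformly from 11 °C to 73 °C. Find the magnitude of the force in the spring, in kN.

The unrestrained thermal change is αΔT L = 23.9×10⁻⁶ × 62 × 425 = 0.6298 mm.
With a force P in the spring, the elastic change of the bar is PL/(AE) and that of the spring is P/k; compatibility requires their sum to equal δ_free.
So P = δ_free / [L/(AE) + 1/k] = 0.6298 / [ 425/(280×70×10³) + 1/(38×10³) ].
P = 0.6298 / 4.8×10⁻⁵ = 13120 N.

P ≈ 13.1 kN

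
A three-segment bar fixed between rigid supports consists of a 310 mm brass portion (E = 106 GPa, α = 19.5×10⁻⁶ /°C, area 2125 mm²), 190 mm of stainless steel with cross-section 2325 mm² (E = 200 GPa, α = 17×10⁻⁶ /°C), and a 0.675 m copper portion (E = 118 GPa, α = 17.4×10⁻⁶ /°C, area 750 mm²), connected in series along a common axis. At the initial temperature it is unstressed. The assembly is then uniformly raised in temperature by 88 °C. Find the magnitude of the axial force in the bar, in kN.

P ≈ 197 kN (compressive)

Free thermal expansion of the whole bar: Σ αᵢΔT Lᵢ = 19.5×10⁻⁶×88×310 + 17×10⁻⁶×88×190 + 17.4×10⁻⁶×88×675 = 1.85 mm.
Since the ends are fixed, an axial force P builds up, equal in every segment, with P · Σ Lᵢ/(AᵢEᵢ) = δ_free.
Σ Lᵢ/(AᵢEᵢ) = 310/(2125×106×10³) + 190/(2325×200×10³) + 675/(750×118×10³) = 9.412×10⁻⁶ mm/N.
P = 1.85 / 9.412×10⁻⁶ = 196500 N = 196.5 kN, compressive.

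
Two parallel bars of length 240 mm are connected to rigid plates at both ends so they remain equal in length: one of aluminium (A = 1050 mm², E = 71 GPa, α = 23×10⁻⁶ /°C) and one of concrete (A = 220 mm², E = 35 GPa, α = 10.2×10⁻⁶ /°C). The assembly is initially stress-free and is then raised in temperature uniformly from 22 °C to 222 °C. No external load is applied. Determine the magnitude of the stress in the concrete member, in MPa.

The aluminium has the larger α, so on heating it would change length more than the concrete if both were free. The rigid plates force a common final length, so the aluminium is put into compression and the concrete into tension, with equal and opposite forces P (no external load).
Equating the net (thermal + elastic) strains gives |α₁ − α₂|·ΔT = P·[1/(A₁E₁) + 1/(A₂E₂)].
|α₁ − α₂|·ΔT = 12.8×10⁻⁶ × 200 = 0.00256.
1/(A₁E₁) + 1/(A₂E₂) = 1/(1050×71×10³) + 1/(220×35×10³) = 1.433×10⁻⁷ N⁻¹.
P = 0.00256 / 1.433×10⁻⁷ = 17870 N = 17.87 kN.
σ_{concrete} = P/A₂ = 17870/220 = 81.21 MPa, tensile.

σ ≈ 81.2 MPa (tensile)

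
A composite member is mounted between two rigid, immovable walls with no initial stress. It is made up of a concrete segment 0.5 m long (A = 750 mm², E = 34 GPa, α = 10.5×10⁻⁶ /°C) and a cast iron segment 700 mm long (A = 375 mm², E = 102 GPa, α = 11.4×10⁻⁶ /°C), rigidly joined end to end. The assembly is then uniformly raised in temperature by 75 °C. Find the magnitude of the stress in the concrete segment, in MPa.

With the walls removed the bar would change length by δ_free = Σ αᵢΔT Lᵢ = 10.5×10⁻⁶×75×500 + 11.4×10⁻⁶×75×700 = 0.9922 mm.
The walls prevent any net length change, so an axial force P (same in every segment) develops. Compatibility: P · Σ Lᵢ/(AᵢEᵢ) = δ_free.
The series flexibility is Σ Lᵢ/(AᵢEᵢ) = 500/(750×34×10³) + 700/(375×102×10³) = 3.791×10⁻⁵ mm/N.
So P = 0.9922 / 3.791×10⁻⁵ = 26.17 kN, compressive.
σ_{concrete} = P / A = 26170 / 750 = 34.9 MPa.

σ ≈ 34.9 MPa (compressive)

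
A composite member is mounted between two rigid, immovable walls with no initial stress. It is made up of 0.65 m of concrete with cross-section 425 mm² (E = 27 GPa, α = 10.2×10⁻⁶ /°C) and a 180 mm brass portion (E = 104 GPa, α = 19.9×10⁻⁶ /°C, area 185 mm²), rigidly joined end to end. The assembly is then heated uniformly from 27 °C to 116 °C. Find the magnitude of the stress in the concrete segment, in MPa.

Free thermal expansion of the whole bar: Σ αᵢΔT Lᵢ = 10.2×10⁻⁶×89×650 + 19.9×10⁻⁶×89×180 = 0.9089 mm.
The walls prevent any net length change, so an axial force P (same in every segment) develops. Compatibility: P · Σ Lᵢ/(AᵢEᵢ) = δ_free.
The series flexibility is Σ Lᵢ/(AᵢEᵢ) = 650/(425×27×10³) + 180/(185×104×10³) = 6.6×10⁻⁵ mm/N.
So P = 0.9089 / 6.6×10⁻⁵ = 13.77 kN, compressive.
σ_{concrete} = P / A = 13770 / 425 = 32.4 MPa.

σ ≈ 32.4 MPa (compressive)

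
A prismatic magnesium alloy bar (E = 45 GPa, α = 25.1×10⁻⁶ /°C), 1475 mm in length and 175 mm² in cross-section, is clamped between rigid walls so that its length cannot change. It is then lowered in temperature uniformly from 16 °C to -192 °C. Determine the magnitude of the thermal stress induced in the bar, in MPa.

σ ≈ 235 MPa (tensile)

Because both ends are immovable the net strain is zero, and the suppressed thermal strain is αΔT = 25.1×10⁻⁶ × 208 = 5220.8×10⁻⁶.
Hence σ = E·αΔT = 45×10³ × 5220.8×10⁻⁶ = 234.9 MPa, tensile.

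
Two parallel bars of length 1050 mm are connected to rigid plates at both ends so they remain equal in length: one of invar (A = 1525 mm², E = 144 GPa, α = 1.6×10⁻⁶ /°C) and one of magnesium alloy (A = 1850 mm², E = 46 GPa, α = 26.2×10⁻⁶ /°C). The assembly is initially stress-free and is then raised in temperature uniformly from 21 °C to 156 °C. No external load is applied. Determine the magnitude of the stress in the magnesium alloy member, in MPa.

σ ≈ 110 MPa (compressive)

The magnesium alloy has the larger α, so on heating it would change length more than the invar if both were free. The rigid plates force a common final length, so the magnesium alloy is put into compression and the invar into tension, with equal and opposite forces P (no external load).
Compatibility of the two members (thermal + elastic change equal): (α₁ − α₂)ΔT = P·[1/(A₁E₁) + 1/(A₂E₂)].
|α₁ − α₂|·ΔT = 24.6×10⁻⁶ × 135 = 0.003321.
1/(A₁E₁) + 1/(A₂E₂) = 1/(1525×144×10³) + 1/(1850×46×10³) = 1.63×10⁻⁸ N⁻¹.
So P = 0.003321 / 1.63×10⁻⁸ = 203.7 kN.
σ_{magnesium alloy} = P/A₂ = 203700/1850 = 110.1 MPa, compressive.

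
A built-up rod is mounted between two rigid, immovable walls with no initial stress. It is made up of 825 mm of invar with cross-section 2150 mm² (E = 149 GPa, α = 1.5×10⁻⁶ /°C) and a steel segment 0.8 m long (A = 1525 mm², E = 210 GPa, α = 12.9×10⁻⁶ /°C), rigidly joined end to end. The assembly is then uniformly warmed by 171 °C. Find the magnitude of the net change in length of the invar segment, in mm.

If the supports were absent, the total length change would be Σ αᵢΔT Lᵢ = 1.5×10⁻⁶×171×825 + 12.9×10⁻⁶×171×800 = 1.976 mm.
The walls prevent any net length change, so an axial force P (same in every segment) develops. Compatibility: P · Σ Lᵢ/(AᵢEᵢ) = δ_free.
The series flexibility is Σ Lᵢ/(AᵢEᵢ) = 825/(2150×149×10³) + 800/(1525×210×10³) = 5.073×10⁻⁶ mm/N.
P = 1.976 / 5.073×10⁻⁶ = 389600 N = 389.6 kN, compressive.
For the invar segment, free thermal change = 1.5×10⁻⁶×171×825 = 0.2116 mm and elastic change from P = 389600×825/(2150×149×10³) = 1.003 mm; these oppose, so the net change is 0.792 mm (segment shortens).

|ΔL| ≈ 0.792 mm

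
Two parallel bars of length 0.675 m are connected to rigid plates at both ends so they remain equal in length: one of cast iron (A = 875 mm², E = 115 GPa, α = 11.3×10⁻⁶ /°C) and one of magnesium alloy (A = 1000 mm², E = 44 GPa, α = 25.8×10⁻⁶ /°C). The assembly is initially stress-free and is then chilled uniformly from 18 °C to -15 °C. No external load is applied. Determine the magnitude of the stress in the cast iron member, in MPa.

σ ≈ 16.7 MPa (compressive)

Equilibrium of a rigid end plate with no external load gives equal and opposite internal forces ±P in the two members. Since α_{magnesium alloy} > α_{cast iron}, cooling drives the magnesium alloy into tension and the cast iron into compression.
Setting the final lengths equal and cancelling L: (α₁ − α₂)ΔT = P/(A₁E₁) + P/(A₂E₂).
|α₁ − α₂|·ΔT = 14.5×10⁻⁶ × 33 = 0.0004785.
1/(A₁E₁) + 1/(A₂E₂) = 1/(875×115×10³) + 1/(1000×44×10³) = 3.267×10⁻⁸ N⁻¹.
P = 0.0004785 / 3.267×10⁻⁸ = 14650 N = 14.65 kN.
σ_{cast iron} = P/A₁ = 14650/875 = 16.74 MPa, compressive.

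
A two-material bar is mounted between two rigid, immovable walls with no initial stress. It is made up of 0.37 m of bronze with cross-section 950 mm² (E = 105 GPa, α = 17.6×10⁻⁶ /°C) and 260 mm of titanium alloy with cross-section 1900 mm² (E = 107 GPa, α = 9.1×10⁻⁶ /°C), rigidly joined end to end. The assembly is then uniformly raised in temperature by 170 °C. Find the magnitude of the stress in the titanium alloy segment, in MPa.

Free thermal expansion of the whole bar: Σ αᵢΔT Lᵢ = 17.6×10⁻⁶×170×370 + 9.1×10⁻⁶×170×260 = 1.509 mm.
Since the ends are fixed, an axial force P builds up, equal in every segment, with P · Σ Lᵢ/(AᵢEᵢ) = δ_free.
The series flexibility is Σ Lᵢ/(AᵢEᵢ) = 370/(950×105×10³) + 260/(1900×107×10³) = 4.988×10⁻⁶ mm/N.
P = 1.509 / 4.988×10⁻⁶ = 302600 N = 302.6 kN, compressive.
σ_{titanium alloy} = P / A = 302600 / 1900 = 159.2 MPa.

σ ≈ 159 MPa (compressive)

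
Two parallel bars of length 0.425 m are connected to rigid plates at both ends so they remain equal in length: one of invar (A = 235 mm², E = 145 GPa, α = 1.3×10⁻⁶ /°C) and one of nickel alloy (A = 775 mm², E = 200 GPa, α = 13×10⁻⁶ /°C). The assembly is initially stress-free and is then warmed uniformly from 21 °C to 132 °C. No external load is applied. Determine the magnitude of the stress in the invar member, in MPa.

Equilibrium of a rigid end plate with no external load gives equal and opposite internal forces ±P in the two members. Since α_{nickel alloy} > α_{invar}, heating drives the nickel alloy into compression and the invar into tension.
Compatibility of the two members (thermal + elastic change equal): (α₁ − α₂)ΔT = P·[1/(A₁E₁) + 1/(A₂E₂)].
|α₁ − α₂|·ΔT = 11.7×10⁻⁶ × 111 = 0.001299.
1/(A₁E₁) + 1/(A₂E₂) = 1/(235×145×10³) + 1/(775×200×10³) = 3.58×10⁻⁸ N⁻¹.
P = 0.001299 / 3.58×10⁻⁸ = 36280 N = 36.28 kN.
σ_{invar} = P/A₁ = 36280/235 = 154.4 MPa, tensile.

σ ≈ 154 MPa (tensile)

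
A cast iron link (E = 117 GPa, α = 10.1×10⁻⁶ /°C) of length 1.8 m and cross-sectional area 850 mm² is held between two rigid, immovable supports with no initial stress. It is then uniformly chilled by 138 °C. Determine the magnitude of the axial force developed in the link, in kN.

With zero net strain, σ = E·αΔT = 117 GPa × 10.1×10⁻⁶ × 138 = 163.1 MPa.
Then P = σA = 163.1 × 850 mm² = 138.6 kN, tensile.

P ≈ 139 kN (tensile)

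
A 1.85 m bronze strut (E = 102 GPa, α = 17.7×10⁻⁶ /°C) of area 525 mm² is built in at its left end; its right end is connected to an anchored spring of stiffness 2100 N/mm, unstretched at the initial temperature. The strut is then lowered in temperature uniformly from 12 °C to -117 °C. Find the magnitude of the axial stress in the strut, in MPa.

The unrestrained thermal change is αΔT L = 17.7×10⁻⁶ × 129 × 1850 = 4.224 mm.
Let P be the tensile force in the spring. The strut extends elastically by PL/(AE) and the spring stretches by P/k; together these equal δ_free.
P [ L/(AE) + 1/k ] = δ_free → P [ 1850/(525×102×10³) + 1/(2100) ] = 4.224.
P = 4.224 / 0.0005107 = 8271 N.
σ = P/A = 8271/525 = 15.75 MPa.

σ ≈ 15.8 MPa (tensile)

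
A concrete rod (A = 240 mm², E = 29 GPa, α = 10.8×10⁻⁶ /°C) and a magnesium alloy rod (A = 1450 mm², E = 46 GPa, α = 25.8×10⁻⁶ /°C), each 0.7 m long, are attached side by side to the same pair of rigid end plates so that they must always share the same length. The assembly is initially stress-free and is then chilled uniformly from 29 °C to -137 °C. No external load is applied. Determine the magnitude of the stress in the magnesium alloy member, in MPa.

σ ≈ 10.8 MPa (tensile)

Both members must finish at the same length. With the larger α, the magnesium alloy tends to over-contract; the plates restrain it, putting the magnesium alloy in tension and the concrete in compression. With no external load the two internal forces are equal and opposite, magnitude P.
Compatibility of the two members (thermal + elastic change equal): (α₁ − α₂)ΔT = P·[1/(A₁E₁) + 1/(A₂E₂)].
|α₁ − α₂|·ΔT = 15×10⁻⁶ × 166 = 0.00249.
1/(A₁E₁) + 1/(A₂E₂) = 1/(240×29×10³) + 1/(1450×46×10³) = 1.587×10⁻⁷ N⁻¹.
P = 0.00249 / 1.587×10⁻⁷ = 15690 N = 15.69 kN.
σ_{magnesium alloy} = P/A₂ = 15690/1450 = 10.82 MPa, tensile.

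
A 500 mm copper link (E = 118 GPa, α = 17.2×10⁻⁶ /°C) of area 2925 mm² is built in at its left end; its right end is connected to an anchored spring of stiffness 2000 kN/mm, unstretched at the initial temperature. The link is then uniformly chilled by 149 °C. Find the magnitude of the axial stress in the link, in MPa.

σ ≈ 225 MPa (tensile)

The unrestrained thermal change is αΔT L = 17.2×10⁻⁶ × 149 × 500 = 1.281 mm.
With a force P in the spring, the elastic change of the link is PL/(AE) and that of the spring is P/k; compatibility requires their sum to equal δ_free.
P [ L/(AE) + 1/k ] = δ_free → P [ 500/(2925×118×10³) + 1/(2000×10³) ] = 1.281.
P = 1.281 / 1.949×10⁻⁶ = 657600 N.
σ = P/A = 657600/2925 = 224.8 MPa.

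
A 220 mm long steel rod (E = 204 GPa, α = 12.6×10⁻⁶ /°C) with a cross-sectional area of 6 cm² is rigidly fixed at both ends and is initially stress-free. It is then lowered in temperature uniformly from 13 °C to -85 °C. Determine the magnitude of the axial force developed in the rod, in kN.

With zero net strain, σ = E·αΔT = 204 GPa × 12.6×10⁻⁶ × 98 = 251.9 MPa.
Then P = σA = 251.9 × 600 mm² = 151.1 kN, tensile.

P ≈ 151 kN (tensile)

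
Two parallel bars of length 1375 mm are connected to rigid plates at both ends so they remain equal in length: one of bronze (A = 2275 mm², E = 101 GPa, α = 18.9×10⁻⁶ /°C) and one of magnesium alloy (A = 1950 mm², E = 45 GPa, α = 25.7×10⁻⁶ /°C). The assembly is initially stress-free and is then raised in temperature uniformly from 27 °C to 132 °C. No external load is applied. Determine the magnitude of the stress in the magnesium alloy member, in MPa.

σ ≈ 23.3 MPa (compressive)

The magnesium alloy has the larger α, so on heating it would change length more than the bronze if both were free. The rigid plates force a common final length, so the magnesium alloy is put into compression and the bronze into tension, with equal and opposite forces P (no external load).
Equating the net (thermal + elastic) strains gives |α₁ − α₂|·ΔT = P·[1/(A₁E₁) + 1/(A₂E₂)].
|α₁ − α₂|·ΔT = 6.8×10⁻⁶ × 105 = 0.000714.
1/(A₁E₁) + 1/(A₂E₂) = 1/(2275×101×10³) + 1/(1950×45×10³) = 1.575×10⁻⁸ N⁻¹.
So P = 0.000714 / 1.575×10⁻⁸ = 45.34 kN.
σ_{magnesium alloy} = P/A₂ = 45340/1950 = 23.25 MPa, compressive.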